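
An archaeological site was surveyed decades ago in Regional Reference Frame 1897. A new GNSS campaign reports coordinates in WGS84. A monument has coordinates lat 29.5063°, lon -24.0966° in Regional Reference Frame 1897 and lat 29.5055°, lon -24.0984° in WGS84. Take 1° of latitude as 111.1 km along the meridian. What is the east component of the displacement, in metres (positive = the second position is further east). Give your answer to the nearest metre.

ΔE = -174 m

Δφ = 29.5055° − 29.5063° = -0.0008°; Δλ = -24.0984° − -24.0966° = -0.0018°.
ΔN = Δφ × 111100 = -88.9 m; ΔE = Δλ × 111100 × cos(29.5063°) = -0.0018 × 111100 × 0.870302 = -174.0 m.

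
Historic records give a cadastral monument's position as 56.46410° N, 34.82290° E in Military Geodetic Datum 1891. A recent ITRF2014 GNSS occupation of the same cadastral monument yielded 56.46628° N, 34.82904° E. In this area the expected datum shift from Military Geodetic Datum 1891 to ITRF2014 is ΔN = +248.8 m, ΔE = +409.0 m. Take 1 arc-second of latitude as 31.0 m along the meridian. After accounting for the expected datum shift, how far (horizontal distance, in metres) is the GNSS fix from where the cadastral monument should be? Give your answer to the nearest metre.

31 m

Observed coordinate differences: Δφ = +0.00218°, Δλ = +0.00614°.
Converting to metres (1° lat = 111600 m, cos φ = 0.552459): observed ΔN = 243.3 m, observed ΔE = 378.6 m.
Subtracting the expected shift leaves a residual of 243.3 − (248.8) = -5.5 m north and 378.6 − (409.0) = -30.4 m east.
Residual distance = √((-5.5)² + (-30.4)²) = 30.9 m.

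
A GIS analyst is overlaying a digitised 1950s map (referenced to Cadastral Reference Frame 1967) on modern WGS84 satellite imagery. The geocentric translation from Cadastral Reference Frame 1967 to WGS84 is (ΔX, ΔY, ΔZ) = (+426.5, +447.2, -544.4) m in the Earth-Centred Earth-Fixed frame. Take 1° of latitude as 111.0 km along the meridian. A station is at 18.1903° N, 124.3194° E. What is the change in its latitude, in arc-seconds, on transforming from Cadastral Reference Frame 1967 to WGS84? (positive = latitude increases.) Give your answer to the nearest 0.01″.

Δφ = -18.08″

sin φ = 0.312174, cos φ = 0.950025, sin λ = 0.825907, cos λ = -0.563806.
North component: ΔN = −sin φ cos λ·ΔX − sin φ sin λ·ΔY + cos φ·ΔZ = −(0.312174)(-0.563806)(426.5) − (0.312174)(0.825907)(447.2) + (0.950025)(-544.4) = -557.43 m.
1° of latitude spans 111000 m, so Δφ = -557.43 / 111000 × 3600 = -18.079″.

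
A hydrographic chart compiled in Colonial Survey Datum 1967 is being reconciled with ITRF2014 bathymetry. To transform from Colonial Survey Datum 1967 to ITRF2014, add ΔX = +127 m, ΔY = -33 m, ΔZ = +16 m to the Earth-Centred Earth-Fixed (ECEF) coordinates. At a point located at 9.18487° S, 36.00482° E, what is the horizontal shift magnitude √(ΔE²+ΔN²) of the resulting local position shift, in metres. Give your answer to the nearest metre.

At φ = -9.18487°, λ = 36.00482°: sin φ = -0.159621, cos φ = 0.987178, sin λ = 0.587853, cos λ = 0.808968.
ΔE = −sin λ·ΔX + cos λ·ΔY = −(0.587853)·(127) + (0.808968)·(-33) = -101.35 m.
ΔN = −sin φ cos λ·ΔX − sin φ sin λ·ΔY + cos φ·ΔZ = −(-0.159621)(0.808968)(127) − (-0.159621)(0.587853)(-33) + (0.987178)(16) = 29.10 m.
Horizontal magnitude = √(ΔE² + ΔN²) = √((-101.35)² + 29.10²) = 105.45 m.

105 m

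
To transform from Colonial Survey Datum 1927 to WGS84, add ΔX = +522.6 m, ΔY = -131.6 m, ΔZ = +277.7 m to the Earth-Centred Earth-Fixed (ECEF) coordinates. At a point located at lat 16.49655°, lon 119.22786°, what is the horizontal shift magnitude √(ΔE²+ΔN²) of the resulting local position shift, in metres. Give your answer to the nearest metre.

At φ = 16.49655°, λ = 119.22786°: sin φ = 0.283958, cos φ = 0.958837, sin λ = 0.872685, cos λ = -0.488284.
ΔE = −sin λ·ΔX + cos λ·ΔY = −(0.872685)·(522.6) + (-0.488284)·(-131.6) = -391.81 m.
ΔN = −sin φ cos λ·ΔX − sin φ sin λ·ΔY + cos φ·ΔZ = −(0.283958)(-0.488284)(522.6) − (0.283958)(0.872685)(-131.6) + (0.958837)(277.7) = 371.34 m.
Horizontal magnitude = √(ΔE² + ΔN²) = √((-391.81)² + 371.34²) = 539.82 m.

540 m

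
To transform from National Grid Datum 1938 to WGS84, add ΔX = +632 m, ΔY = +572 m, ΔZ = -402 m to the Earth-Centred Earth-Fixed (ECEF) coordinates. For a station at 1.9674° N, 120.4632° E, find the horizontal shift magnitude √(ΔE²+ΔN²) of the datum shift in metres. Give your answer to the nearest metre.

The local east axis at (φ, λ) is (−sin λ, cos λ, 0), so ΔE = −sin(120.4632°)·632 + cos(120.4632°)·572 = -834.75 m.
The local north axis is (−sin φ cos λ, −sin φ sin λ, cos φ), giving ΔN = 11.000 − 16.926 − 401.763 = -407.69 m.
Horizontal magnitude = √(ΔE² + ΔN²) = √((-834.75)² + (-407.69)²) = 928.99 m.

929 m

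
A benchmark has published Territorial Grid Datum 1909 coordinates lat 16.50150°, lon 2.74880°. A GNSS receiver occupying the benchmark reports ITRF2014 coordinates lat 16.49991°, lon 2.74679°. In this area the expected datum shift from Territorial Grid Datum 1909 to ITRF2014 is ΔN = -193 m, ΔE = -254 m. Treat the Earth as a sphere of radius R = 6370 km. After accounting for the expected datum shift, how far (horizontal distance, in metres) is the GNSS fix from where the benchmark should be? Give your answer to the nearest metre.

43 m

Observed coordinate differences: Δφ = -0.00159°, Δλ = -0.00201°.
Converting to metres (1° lat = 111177 m, cos φ = 0.958812): observed ΔN = -176.8 m, observed ΔE = -214.3 m.
Subtracting the expected shift leaves a residual of -176.8 − (-193) = 16.2 m north and -214.3 − (-254) = 39.7 m east.
Residual distance = √(16.2² + 39.7²) = 42.9 m.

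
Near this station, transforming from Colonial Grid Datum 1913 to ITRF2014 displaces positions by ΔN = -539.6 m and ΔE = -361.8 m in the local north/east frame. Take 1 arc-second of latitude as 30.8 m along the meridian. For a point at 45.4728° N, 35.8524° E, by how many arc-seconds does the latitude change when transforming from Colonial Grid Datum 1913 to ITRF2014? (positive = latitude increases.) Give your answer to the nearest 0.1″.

Δφ = -17.5″

1″ of latitude = 30.80 m, so Δφ = -539.6 / 30.80 = -17.519″.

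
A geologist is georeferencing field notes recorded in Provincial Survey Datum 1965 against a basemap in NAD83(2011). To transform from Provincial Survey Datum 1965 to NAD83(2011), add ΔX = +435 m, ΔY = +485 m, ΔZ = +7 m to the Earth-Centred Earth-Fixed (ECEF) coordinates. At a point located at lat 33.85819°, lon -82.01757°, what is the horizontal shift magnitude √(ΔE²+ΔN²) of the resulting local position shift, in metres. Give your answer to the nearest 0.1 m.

552.8 m

The local east axis at (φ, λ) is (−sin λ, cos λ, 0), so ΔE = −sin(-82.01757°)·435 + cos(-82.01757°)·485 = 498.14 m.
The local north axis is (−sin φ cos λ, −sin φ sin λ, cos φ), giving ΔN = -33.656 + 267.594 + 5.813 = 239.75 m.
Horizontal magnitude = √(ΔE² + ΔN²) = √(498.14² + 239.75²) = 552.83 m.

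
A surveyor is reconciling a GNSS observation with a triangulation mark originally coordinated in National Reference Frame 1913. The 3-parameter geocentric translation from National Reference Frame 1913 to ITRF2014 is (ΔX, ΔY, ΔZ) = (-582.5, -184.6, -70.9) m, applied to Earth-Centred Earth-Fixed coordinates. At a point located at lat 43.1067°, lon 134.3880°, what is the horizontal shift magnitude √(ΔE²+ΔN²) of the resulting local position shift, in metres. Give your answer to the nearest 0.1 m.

595.9 m

At φ = 43.1067°, λ = 134.3880°: sin φ = 0.683359, cos φ = 0.730082, sin λ = 0.714619, cos λ = -0.699514.
ΔE = −sin λ·ΔX + cos λ·ΔY = −(0.714619)·(-582.5) + (-0.699514)·(-184.6) = 545.40 m.
ΔN = −sin φ cos λ·ΔX − sin φ sin λ·ΔY + cos φ·ΔZ = −(0.683359)(-0.699514)(-582.5) − (0.683359)(0.714619)(-184.6) + (0.730082)(-70.9) = -240.06 m.
Horizontal magnitude = √(ΔE² + ΔN²) = √(545.40² + (-240.06)²) = 595.89 m.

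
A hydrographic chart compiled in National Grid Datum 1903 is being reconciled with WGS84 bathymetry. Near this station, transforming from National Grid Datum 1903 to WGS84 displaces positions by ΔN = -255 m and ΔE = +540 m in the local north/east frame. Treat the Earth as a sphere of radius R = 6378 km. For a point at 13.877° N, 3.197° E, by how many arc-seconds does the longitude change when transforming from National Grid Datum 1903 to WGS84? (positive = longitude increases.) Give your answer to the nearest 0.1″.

At latitude 13.877°, cos φ = 0.970813.
One radian of longitude at latitude φ spans R cos φ, so Δλ = ΔE / (R cos φ) = 540.0 / (6378000 × 0.970813) = 8.7211e-05 rad = 17.989″.

Δλ = 18.0″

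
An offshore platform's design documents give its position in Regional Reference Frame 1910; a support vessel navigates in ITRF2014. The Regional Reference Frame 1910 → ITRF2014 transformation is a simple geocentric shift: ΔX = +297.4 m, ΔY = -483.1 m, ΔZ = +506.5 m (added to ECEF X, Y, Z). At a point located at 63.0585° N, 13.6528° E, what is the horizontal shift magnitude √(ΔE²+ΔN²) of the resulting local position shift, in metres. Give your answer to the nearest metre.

545 m

At φ = 63.0585°, λ = 13.6528°: sin φ = 0.891470, cos φ = 0.453081, sin λ = 0.236038, cos λ = 0.971744.
ΔE = −sin λ·ΔX + cos λ·ΔY = −(0.236038)·(297.4) + (0.971744)·(-483.1) = -539.65 m.
ΔN = −sin φ cos λ·ΔX − sin φ sin λ·ΔY + cos φ·ΔZ = −(0.891470)(0.971744)(297.4) − (0.891470)(0.236038)(-483.1) + (0.453081)(506.5) = 73.51 m.
Horizontal magnitude = √(ΔE² + ΔN²) = √((-539.65)² + 73.51²) = 544.63 m.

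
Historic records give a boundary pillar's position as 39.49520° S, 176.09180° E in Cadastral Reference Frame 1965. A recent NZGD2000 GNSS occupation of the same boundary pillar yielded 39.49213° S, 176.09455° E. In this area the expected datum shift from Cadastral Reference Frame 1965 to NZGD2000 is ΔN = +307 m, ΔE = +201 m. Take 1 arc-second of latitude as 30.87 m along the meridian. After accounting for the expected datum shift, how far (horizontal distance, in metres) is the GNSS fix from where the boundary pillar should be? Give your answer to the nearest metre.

Observed coordinate differences: Δφ = +0.00307°, Δλ = +0.00275°.
Converting to metres (1° lat = 111132 m, cos φ = 0.771678): observed ΔN = 341.2 m, observed ΔE = 235.8 m.
Subtracting the expected shift leaves a residual of 341.2 − (307) = 34.2 m north and 235.8 − (201) = 34.8 m east.
Residual distance = √(34.2² + 34.8²) = 48.8 m.

49 m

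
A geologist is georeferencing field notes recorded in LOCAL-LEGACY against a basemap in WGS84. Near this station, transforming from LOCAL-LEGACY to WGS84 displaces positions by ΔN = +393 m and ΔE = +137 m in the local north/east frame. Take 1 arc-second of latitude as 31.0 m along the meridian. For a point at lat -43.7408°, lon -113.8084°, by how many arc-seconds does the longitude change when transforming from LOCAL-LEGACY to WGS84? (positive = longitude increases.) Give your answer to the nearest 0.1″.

At latitude -43.7408°, cos φ = 0.722475.
1″ of longitude at this latitude = 31.00 × cos φ = 22.3967 m, so Δλ = 137.0 / 22.3967 = 6.117″.

Δλ = 6.1″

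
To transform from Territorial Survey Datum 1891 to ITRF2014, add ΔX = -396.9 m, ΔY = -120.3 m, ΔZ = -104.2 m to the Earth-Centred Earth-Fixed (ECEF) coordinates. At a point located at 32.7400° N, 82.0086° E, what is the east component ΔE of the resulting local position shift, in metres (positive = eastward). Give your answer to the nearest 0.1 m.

The local east axis at (φ, λ) is (−sin λ, cos λ, 0), so ΔE = −sin(82.0086°)·(-396.9) + cos(82.0086°)·(-120.3) = 376.32 m.

ΔE = 376.3 m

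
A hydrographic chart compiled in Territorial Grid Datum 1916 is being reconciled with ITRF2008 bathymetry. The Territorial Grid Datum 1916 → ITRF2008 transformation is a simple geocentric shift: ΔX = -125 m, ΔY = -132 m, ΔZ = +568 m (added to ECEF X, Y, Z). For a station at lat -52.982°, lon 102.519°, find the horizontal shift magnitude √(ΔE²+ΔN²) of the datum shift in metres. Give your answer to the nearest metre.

301 m

The local east axis at (φ, λ) is (−sin λ, cos λ, 0), so ΔE = −sin(102.519°)·(-125) + cos(102.519°)·(-132) = 150.64 m.
The local north axis is (−sin φ cos λ, −sin φ sin λ, cos φ), giving ΔN = 21.634 − 102.889 + 341.973 = 260.72 m.
Horizontal magnitude = √(ΔE² + ΔN²) = √(150.64² + 260.72²) = 301.11 m.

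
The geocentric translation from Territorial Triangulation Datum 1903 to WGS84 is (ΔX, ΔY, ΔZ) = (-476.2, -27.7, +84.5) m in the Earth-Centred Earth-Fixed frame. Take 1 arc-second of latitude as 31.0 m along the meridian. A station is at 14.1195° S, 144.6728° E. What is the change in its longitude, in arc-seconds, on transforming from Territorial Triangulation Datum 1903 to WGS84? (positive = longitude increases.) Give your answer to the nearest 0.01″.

Δλ = 9.91″

sin φ = -0.243945, cos φ = 0.969789, sin λ = 0.578245, cos λ = -0.815863.
East component: ΔE = −sin λ·ΔX + cos λ·ΔY = −(0.578245)(-476.2) + (-0.815863)(-27.7) = 297.96 m.
1° of latitude spans 3600 × 31.00 = 111600 m; at latitude φ, 1° of longitude spans that × cos φ = 108228.5 m, so Δλ = 297.96 / 108228.5 × 3600 = 9.911″.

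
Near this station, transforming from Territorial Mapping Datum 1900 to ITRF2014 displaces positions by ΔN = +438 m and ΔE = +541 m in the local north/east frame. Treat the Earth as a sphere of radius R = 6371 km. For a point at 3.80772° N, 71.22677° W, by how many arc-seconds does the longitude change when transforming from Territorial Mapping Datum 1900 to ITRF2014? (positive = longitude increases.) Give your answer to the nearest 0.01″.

Δλ = 17.55″

At latitude 3.80772°, cos φ = 0.997793.
One radian of longitude at latitude φ spans R cos φ, so Δλ = ΔE / (R cos φ) = 541.0 / (6371000 × 0.997793) = 8.5104e-05 rad = 17.554″.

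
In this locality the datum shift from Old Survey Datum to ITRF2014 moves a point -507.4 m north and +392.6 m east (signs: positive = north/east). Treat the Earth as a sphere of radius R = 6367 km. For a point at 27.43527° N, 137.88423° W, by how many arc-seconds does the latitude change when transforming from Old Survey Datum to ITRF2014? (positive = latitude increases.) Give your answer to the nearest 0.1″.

Δφ = -16.4″

On a sphere of radius R, 1 rad of latitude = R, so Δφ = ΔN / R = -507.4 / 6367000 = -7.9692e-05 rad = -16.438″.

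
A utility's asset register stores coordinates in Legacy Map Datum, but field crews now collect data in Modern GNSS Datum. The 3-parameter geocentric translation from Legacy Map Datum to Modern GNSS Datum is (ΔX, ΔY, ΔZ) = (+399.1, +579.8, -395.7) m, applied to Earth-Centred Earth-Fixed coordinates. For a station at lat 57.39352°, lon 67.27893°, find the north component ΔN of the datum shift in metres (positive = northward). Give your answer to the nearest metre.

At φ = 57.39352°, λ = 67.27893°: sin φ = 0.842391, cos φ = 0.538866, sin λ = 0.922396, cos λ = 0.386245.
ΔN = −sin φ cos λ·ΔX − sin φ sin λ·ΔY + cos φ·ΔZ = −(0.842391)(0.386245)(399.1) − (0.842391)(0.922396)(579.8) + (0.538866)(-395.7) = -793.60 m.

ΔN = -794 m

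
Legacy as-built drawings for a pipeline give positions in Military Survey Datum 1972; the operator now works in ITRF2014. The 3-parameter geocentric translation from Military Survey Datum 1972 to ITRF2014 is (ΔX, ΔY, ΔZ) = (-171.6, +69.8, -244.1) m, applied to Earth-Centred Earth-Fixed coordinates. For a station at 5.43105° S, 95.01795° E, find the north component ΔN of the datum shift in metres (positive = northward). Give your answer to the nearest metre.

ΔN = -235 m

The local north axis is (−sin φ cos λ, −sin φ sin λ, cos φ), giving ΔN = 1.421 + 6.581 − 243.004 = -235.00 m.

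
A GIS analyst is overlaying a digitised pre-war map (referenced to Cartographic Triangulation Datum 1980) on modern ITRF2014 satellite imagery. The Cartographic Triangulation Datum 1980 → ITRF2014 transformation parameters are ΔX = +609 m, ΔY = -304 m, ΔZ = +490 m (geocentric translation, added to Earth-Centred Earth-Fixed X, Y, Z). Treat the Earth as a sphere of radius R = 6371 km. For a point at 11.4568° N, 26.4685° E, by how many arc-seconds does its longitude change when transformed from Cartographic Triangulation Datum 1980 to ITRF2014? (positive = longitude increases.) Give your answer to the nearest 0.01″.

Δλ = -17.96″

sin φ = 0.198629, cos φ = 0.980075, sin λ = 0.445706, cos λ = 0.895180.
East component: ΔE = −sin λ·ΔX + cos λ·ΔY = −(0.445706)(609) + (0.895180)(-304) = -543.57 m.
1° of latitude spans πR/180 = 111195 m; at latitude φ, 1° of longitude spans that × cos φ = 108979.3 m, so Δλ = -543.57 / 108979.3 × 3600 = -17.956″.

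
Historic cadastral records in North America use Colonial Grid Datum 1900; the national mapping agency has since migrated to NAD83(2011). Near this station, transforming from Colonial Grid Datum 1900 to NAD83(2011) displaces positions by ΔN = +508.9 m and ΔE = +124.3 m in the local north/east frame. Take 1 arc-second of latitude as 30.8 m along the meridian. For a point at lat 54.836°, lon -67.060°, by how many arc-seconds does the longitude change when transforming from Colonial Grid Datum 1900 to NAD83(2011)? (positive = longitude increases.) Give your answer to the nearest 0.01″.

At latitude 54.836°, cos φ = 0.575919.
1″ of longitude at this latitude = 30.80 × cos φ = 17.7383 m, so Δλ = 124.3 / 17.7383 = 7.007″.

Δλ = 7.01″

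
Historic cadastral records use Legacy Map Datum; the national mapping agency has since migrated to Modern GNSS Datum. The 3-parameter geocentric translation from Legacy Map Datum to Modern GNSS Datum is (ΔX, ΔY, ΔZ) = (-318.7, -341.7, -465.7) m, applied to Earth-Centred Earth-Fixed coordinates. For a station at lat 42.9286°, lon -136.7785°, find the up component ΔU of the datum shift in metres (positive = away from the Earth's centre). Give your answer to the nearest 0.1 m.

ΔU = 24.2 m

The local up (radial) axis is (cos φ cos λ, cos φ sin λ, sin φ), giving ΔU = 170.047 + 171.338 − 317.182 = 24.20 m.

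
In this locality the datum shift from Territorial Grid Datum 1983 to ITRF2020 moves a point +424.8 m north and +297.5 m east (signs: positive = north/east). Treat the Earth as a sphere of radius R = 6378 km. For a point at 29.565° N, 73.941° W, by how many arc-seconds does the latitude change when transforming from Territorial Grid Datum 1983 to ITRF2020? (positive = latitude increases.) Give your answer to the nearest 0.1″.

On a sphere of radius R, 1 rad of latitude = R, so Δφ = ΔN / R = 424.8 / 6378000 = 6.6604e-05 rad = 13.738″.

Δφ = 13.7″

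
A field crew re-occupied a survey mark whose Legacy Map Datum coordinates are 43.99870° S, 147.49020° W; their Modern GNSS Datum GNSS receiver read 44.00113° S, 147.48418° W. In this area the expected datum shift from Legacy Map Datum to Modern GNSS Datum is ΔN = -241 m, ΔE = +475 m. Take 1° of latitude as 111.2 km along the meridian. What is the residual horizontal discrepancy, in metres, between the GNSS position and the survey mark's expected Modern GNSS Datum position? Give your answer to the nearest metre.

Observed coordinate differences: Δφ = -0.00243°, Δλ = +0.00602°.
Converting to metres (1° lat = 111200 m, cos φ = 0.719356): observed ΔN = -270.2 m, observed ΔE = 481.6 m.
Subtracting the expected shift leaves a residual of -270.2 − (-241) = -29.2 m north and 481.6 − (475) = 6.6 m east.
Residual distance = √((-29.2)² + 6.6²) = 29.9 m.

30 m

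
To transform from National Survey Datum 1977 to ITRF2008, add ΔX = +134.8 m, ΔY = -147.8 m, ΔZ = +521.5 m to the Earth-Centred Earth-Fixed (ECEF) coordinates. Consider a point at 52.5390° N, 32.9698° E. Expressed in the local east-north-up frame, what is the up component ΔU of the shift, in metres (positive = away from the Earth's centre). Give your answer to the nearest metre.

At φ = 52.5390°, λ = 32.9698°: sin φ = 0.793768, cos φ = 0.608221, sin λ = 0.544197, cos λ = 0.838958.
ΔU = cos φ cos λ·ΔX + cos φ sin λ·ΔY + sin φ·ΔZ = (0.608221)(0.838958)(134.8) + (0.608221)(0.544197)(-147.8) + (0.793768)(521.5) = 433.81 m.

ΔU = 434 m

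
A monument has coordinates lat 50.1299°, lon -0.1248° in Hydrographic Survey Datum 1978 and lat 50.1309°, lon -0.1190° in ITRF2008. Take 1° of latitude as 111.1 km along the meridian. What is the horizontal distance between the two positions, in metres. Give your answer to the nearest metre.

Δφ = 50.1309° − 50.1299° = +0.0010°; Δλ = -0.1190° − -0.1248° = +0.0058°.
ΔN = Δφ × 111100 = 111.1 m; ΔE = Δλ × 111100 × cos(50.1299°) = +0.0058 × 111100 × 0.641049 = 413.1 m.
Distance = √(ΔE² + ΔN²) = √(413.1² + 111.1²) = 427.8 m.

428 m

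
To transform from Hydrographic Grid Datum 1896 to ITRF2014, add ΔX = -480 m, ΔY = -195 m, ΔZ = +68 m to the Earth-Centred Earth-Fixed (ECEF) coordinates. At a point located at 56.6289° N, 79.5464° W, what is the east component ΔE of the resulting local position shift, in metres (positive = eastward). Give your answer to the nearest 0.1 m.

ΔE = -507.4 m

At φ = 56.6289°, λ = -79.5464°: sin φ = 0.835125, cos φ = 0.550060, sin λ = -0.983402, cos λ = 0.181439.
ΔE = −sin λ·ΔX + cos λ·ΔY = −(-0.983402)·(-480) + (0.181439)·(-195) = -507.41 m.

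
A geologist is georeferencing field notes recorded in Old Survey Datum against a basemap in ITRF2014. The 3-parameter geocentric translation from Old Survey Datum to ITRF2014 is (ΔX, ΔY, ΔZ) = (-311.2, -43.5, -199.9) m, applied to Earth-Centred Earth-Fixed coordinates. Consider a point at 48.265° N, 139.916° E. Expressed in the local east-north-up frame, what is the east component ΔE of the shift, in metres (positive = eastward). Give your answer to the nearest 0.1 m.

ΔE = 233.7 m

The local east axis at (φ, λ) is (−sin λ, cos λ, 0), so ΔE = −sin(139.916°)·(-311.2) + cos(139.916°)·(-43.5) = 233.67 m.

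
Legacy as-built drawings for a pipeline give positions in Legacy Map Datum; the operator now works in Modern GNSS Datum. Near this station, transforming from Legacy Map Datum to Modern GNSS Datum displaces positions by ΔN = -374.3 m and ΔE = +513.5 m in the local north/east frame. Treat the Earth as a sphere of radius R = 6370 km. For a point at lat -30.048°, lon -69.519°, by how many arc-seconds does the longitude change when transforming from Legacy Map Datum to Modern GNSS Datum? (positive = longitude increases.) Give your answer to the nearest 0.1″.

Δλ = 19.2″

At latitude -30.048°, cos φ = 0.865606.
One radian of longitude at latitude φ spans R cos φ, so Δλ = ΔE / (R cos φ) = 513.5 / (6370000 × 0.865606) = 9.3128e-05 rad = 19.209″.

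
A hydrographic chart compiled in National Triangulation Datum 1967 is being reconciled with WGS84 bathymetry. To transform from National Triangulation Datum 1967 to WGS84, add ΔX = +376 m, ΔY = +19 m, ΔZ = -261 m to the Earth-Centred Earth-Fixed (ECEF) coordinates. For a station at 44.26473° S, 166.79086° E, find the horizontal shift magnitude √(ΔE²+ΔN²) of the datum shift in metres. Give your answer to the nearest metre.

The local east axis at (φ, λ) is (−sin λ, cos λ, 0), so ΔE = −sin(166.79086°)·376 + cos(166.79086°)·19 = -104.42 m.
The local north axis is (−sin φ cos λ, −sin φ sin λ, cos φ), giving ΔN = -255.495 + 3.030 − 186.908 = -439.37 m.
Horizontal magnitude = √(ΔE² + ΔN²) = √((-104.42)² + (-439.37)²) = 451.61 m.

452 m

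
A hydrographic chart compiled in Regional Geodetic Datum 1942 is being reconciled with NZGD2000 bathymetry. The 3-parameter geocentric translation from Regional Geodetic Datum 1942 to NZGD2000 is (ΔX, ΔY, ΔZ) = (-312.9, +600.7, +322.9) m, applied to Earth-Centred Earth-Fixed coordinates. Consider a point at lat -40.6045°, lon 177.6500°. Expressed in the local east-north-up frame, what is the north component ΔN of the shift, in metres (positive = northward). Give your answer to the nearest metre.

The local north axis is (−sin φ cos λ, −sin φ sin λ, cos φ), giving ΔN = 203.475 + 16.031 + 245.152 = 464.66 m.

ΔN = 465 m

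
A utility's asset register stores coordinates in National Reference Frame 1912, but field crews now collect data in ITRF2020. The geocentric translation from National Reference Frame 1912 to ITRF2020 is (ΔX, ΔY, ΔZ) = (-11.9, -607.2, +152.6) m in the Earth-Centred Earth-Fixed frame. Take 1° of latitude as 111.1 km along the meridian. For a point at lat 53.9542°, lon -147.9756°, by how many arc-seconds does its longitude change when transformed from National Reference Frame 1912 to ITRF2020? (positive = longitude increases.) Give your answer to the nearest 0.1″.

Δλ = 28.0″

sin φ = 0.808547, cos φ = 0.588432, sin λ = -0.530280, cos λ = -0.847822.
East component: ΔE = −sin λ·ΔX + cos λ·ΔY = −(-0.530280)(-11.9) + (-0.847822)(-607.2) = 508.49 m.
1° of latitude spans 111100 m; at latitude φ, 1° of longitude spans that × cos φ = 65374.8 m, so Δλ = 508.49 / 65374.8 × 3600 = 28.001″.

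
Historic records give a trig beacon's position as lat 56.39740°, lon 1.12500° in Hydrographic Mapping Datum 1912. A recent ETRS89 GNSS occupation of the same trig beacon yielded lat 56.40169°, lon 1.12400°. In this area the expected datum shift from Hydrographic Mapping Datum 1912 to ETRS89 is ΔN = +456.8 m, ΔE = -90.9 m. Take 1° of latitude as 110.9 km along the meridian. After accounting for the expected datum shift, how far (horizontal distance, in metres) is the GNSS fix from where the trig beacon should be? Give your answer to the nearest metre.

Observed coordinate differences: Δφ = +0.00429°, Δλ = -0.00100°.
Converting to metres (1° lat = 110900 m, cos φ = 0.553429): observed ΔN = 475.8 m, observed ΔE = -61.4 m.
Subtracting the expected shift leaves a residual of 475.8 − (456.8) = 19.0 m north and -61.4 − (-90.9) = 29.5 m east.
Residual distance = √(19.0² + 29.5²) = 35.1 m.

35 m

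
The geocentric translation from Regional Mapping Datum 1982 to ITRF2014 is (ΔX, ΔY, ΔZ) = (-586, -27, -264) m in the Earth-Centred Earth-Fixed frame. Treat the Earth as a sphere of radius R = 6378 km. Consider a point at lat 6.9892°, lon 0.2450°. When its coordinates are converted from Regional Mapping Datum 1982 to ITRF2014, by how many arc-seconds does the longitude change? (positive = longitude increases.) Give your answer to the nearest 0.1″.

sin φ = 0.121682, cos φ = 0.992569, sin λ = 0.004276, cos λ = 0.999991.
East component: ΔE = −sin λ·ΔX + cos λ·ΔY = −(0.004276)(-586) + (0.999991)(-27) = -24.49 m.
1° of latitude spans πR/180 = 111317 m; at latitude φ, 1° of longitude spans that × cos φ = 110489.9 m, so Δλ = -24.49 / 110489.9 × 3600 = -0.798″.

Δλ = -0.8″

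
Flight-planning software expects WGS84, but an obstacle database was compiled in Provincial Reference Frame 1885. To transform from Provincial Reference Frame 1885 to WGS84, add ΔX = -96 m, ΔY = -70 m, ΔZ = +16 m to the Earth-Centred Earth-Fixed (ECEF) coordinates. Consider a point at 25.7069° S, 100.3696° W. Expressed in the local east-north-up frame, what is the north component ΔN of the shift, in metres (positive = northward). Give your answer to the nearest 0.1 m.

At φ = -25.7069°, λ = -100.3696°: sin φ = -0.433768, cos φ = 0.901025, sin λ = -0.983667, cos λ = -0.179997.
ΔN = −sin φ cos λ·ΔX − sin φ sin λ·ΔY + cos φ·ΔZ = −(-0.433768)(-0.179997)(-96) − (-0.433768)(-0.983667)(-70) + (0.901025)(16) = 51.78 m.

ΔN = 51.8 m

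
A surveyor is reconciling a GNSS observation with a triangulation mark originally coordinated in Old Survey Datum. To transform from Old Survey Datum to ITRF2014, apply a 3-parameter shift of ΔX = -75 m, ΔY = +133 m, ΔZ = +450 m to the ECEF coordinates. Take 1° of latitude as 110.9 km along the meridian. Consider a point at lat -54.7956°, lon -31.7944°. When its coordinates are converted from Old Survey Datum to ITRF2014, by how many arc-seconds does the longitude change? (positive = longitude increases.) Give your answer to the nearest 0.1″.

sin φ = -0.817101, cos φ = 0.576495, sin λ = -0.526873, cos λ = 0.849944.
East component: ΔE = −sin λ·ΔX + cos λ·ΔY = −(-0.526873)(-75) + (0.849944)(133) = 73.53 m.
1° of latitude spans 110900 m; at latitude φ, 1° of longitude spans that × cos φ = 63933.3 m, so Δλ = 73.53 / 63933.3 × 3600 = 4.140″.

Δλ = 4.1″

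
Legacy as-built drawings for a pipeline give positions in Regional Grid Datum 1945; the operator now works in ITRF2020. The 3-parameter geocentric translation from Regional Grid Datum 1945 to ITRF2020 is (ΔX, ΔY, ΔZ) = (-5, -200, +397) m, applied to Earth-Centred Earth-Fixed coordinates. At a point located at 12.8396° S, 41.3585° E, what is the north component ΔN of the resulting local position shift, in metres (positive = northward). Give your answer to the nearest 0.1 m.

ΔN = 356.9 m

At φ = -12.8396°, λ = 41.3585°: sin φ = -0.222222, cos φ = 0.974996, sin λ = 0.660768, cos λ = 0.750590.
ΔN = −sin φ cos λ·ΔX − sin φ sin λ·ΔY + cos φ·ΔZ = −(-0.222222)(0.750590)(-5) − (-0.222222)(0.660768)(-200) + (0.974996)(397) = 356.87 m.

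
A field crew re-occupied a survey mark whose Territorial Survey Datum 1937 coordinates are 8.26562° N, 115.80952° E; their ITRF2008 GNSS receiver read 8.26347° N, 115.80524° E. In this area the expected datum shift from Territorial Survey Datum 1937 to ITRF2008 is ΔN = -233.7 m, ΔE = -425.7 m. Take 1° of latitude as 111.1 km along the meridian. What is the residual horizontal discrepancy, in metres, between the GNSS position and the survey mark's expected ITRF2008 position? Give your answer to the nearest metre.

45 m

Observed coordinate differences: Δφ = -0.00215°, Δλ = -0.00428°.
Converting to metres (1° lat = 111100 m, cos φ = 0.989612): observed ΔN = -238.9 m, observed ΔE = -470.6 m.
Subtracting the expected shift leaves a residual of -238.9 − (-233.7) = -5.2 m north and -470.6 − (-425.7) = -44.9 m east.
Residual distance = √((-5.2)² + (-44.9)²) = 45.2 m.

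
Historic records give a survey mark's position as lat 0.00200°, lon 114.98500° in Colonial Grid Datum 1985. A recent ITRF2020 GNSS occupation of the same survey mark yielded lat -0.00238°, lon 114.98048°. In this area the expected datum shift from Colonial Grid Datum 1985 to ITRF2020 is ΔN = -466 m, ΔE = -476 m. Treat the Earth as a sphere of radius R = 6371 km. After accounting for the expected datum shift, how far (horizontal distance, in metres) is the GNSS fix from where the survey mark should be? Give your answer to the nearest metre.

34 m

Observed coordinate differences: Δφ = -0.00438°, Δλ = -0.00452°.
Converting to metres (1° lat = 111195 m, cos φ = 1.000000): observed ΔN = -487.0 m, observed ΔE = -502.6 m.
Subtracting the expected shift leaves a residual of -487.0 − (-466) = -21.0 m north and -502.6 − (-476) = -26.6 m east.
Residual distance = √((-21.0)² + (-26.6)²) = 33.9 m.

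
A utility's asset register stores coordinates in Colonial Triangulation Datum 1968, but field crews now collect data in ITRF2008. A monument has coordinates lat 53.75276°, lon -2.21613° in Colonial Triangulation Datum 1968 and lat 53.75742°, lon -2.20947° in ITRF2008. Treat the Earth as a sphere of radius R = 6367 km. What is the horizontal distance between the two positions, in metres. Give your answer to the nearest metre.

678 m

Δφ = 53.75742° − 53.75276° = +0.00466°; Δλ = -2.20947° − -2.21613° = +0.00666°.
1° along a meridian = πR/180 = 111125 m.
ΔN = Δφ × 111125 = 517.8 m; ΔE = Δλ × 111125 × cos(53.75276°) = +0.00666 × 111125 × 0.591271 = 437.6 m.
Distance = √(ΔE² + ΔN²) = √(437.6² + 517.8²) = 678.0 m.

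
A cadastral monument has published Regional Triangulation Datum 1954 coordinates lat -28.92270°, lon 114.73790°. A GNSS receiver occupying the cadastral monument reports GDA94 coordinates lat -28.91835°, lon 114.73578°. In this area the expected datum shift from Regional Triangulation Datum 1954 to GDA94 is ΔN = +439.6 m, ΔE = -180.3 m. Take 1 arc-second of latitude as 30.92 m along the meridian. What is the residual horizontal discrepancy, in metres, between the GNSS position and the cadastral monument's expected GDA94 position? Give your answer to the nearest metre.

52 m

Observed coordinate differences: Δφ = +0.00435°, Δλ = -0.00212°.
Converting to metres (1° lat = 111312 m, cos φ = 0.875273): observed ΔN = 484.2 m, observed ΔE = -206.5 m.
Subtracting the expected shift leaves a residual of 484.2 − (439.6) = 44.6 m north and -206.5 − (-180.3) = -26.2 m east.
Residual distance = √(44.6² + (-26.2)²) = 51.8 m.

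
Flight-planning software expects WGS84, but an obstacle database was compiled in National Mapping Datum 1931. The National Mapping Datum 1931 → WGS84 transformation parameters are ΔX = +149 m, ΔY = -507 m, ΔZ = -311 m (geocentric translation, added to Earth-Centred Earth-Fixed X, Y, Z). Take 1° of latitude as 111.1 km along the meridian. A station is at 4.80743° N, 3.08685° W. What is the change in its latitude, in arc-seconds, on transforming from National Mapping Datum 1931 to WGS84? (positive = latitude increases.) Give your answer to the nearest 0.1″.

Δφ = -10.5″

sin φ = 0.083807, cos φ = 0.996482, sin λ = -0.053850, cos λ = 0.998549.
North component: ΔN = −sin φ cos λ·ΔX − sin φ sin λ·ΔY + cos φ·ΔZ = −(0.083807)(0.998549)(149) − (0.083807)(-0.053850)(-507) + (0.996482)(-311) = -324.66 m.
1° of latitude spans 111100 m, so Δφ = -324.66 / 111100 × 3600 = -10.520″.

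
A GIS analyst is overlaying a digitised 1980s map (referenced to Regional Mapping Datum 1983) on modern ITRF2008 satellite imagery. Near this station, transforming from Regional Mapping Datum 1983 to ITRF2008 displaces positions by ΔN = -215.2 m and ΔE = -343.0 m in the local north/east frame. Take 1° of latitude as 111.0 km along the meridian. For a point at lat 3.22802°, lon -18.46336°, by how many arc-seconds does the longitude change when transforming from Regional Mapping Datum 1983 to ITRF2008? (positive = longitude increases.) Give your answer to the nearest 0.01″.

Δλ = -11.14″

At latitude 3.22802°, cos φ = 0.998413.
1° of longitude at this latitude = 111.0 × cos φ = 110.82 km, so Δλ = -343.0 / 110823.9 = -0.0030950° = -11.142″.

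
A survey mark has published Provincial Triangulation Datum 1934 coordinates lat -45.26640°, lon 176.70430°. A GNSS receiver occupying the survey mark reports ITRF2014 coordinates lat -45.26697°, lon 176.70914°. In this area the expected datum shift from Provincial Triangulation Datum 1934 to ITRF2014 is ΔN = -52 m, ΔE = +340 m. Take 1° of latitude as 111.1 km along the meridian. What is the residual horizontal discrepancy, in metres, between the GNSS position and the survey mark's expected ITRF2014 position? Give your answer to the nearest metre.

Observed coordinate differences: Δφ = -0.00057°, Δλ = +0.00484°.
Converting to metres (1° lat = 111100 m, cos φ = 0.703811): observed ΔN = -63.3 m, observed ΔE = 378.5 m.
Subtracting the expected shift leaves a residual of -63.3 − (-52) = -11.3 m north and 378.5 − (340) = 38.5 m east.
Residual distance = √((-11.3)² + 38.5²) = 40.1 m.

40 m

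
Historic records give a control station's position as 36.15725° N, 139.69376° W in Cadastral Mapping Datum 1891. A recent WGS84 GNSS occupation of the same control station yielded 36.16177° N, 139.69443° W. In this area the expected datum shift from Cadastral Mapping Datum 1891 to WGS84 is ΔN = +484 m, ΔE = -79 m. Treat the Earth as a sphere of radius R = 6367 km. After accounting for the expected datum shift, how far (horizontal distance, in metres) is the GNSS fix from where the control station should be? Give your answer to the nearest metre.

26 m

Observed coordinate differences: Δφ = +0.00452°, Δλ = -0.00067°.
Converting to metres (1° lat = 111125 m, cos φ = 0.807401): observed ΔN = 502.3 m, observed ΔE = -60.1 m.
Subtracting the expected shift leaves a residual of 502.3 − (484) = 18.3 m north and -60.1 − (-79) = 18.9 m east.
Residual distance = √(18.3² + 18.9²) = 26.3 m.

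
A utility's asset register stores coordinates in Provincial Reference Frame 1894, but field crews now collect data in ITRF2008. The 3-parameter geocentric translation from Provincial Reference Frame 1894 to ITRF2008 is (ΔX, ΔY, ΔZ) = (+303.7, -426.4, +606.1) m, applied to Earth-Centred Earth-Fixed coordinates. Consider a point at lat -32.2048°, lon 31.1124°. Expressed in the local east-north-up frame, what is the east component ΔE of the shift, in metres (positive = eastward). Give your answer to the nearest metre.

ΔE = -522 m

At φ = -32.2048°, λ = 31.1124°: sin φ = -0.532947, cos φ = 0.846149, sin λ = 0.516719, cos λ = 0.856155.
ΔE = −sin λ·ΔX + cos λ·ΔY = −(0.516719)·(303.7) + (0.856155)·(-426.4) = -521.99 m.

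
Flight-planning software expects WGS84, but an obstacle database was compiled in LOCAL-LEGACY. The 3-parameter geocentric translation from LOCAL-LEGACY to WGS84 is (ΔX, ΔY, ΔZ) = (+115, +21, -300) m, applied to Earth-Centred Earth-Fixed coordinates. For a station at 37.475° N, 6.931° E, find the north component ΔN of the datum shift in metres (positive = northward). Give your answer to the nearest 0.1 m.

ΔN = -309.1 m

At φ = 37.475°, λ = 6.931°: sin φ = 0.608415, cos φ = 0.793619, sin λ = 0.120674, cos λ = 0.992692.
ΔN = −sin φ cos λ·ΔX − sin φ sin λ·ΔY + cos φ·ΔZ = −(0.608415)(0.992692)(115) − (0.608415)(0.120674)(21) + (0.793619)(-300) = -309.08 m.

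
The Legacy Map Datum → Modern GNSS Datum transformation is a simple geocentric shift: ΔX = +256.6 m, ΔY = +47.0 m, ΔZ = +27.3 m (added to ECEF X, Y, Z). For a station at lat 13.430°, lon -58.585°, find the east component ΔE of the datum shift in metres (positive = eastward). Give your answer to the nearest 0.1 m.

The local east axis at (φ, λ) is (−sin λ, cos λ, 0), so ΔE = −sin(-58.585°)·256.6 + cos(-58.585°)·47.0 = 243.48 m.

ΔE = 243.5 m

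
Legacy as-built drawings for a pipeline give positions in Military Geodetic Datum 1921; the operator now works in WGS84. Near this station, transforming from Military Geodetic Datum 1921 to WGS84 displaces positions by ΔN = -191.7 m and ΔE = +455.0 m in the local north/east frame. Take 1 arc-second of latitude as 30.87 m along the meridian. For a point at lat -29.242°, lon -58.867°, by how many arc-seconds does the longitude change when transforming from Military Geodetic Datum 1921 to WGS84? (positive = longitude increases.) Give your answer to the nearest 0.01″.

Δλ = 16.89″

At latitude -29.242°, cos φ = 0.872564.
1″ of longitude at this latitude = 30.87 × cos φ = 26.9361 m, so Δλ = 455.0 / 26.9361 = 16.892″.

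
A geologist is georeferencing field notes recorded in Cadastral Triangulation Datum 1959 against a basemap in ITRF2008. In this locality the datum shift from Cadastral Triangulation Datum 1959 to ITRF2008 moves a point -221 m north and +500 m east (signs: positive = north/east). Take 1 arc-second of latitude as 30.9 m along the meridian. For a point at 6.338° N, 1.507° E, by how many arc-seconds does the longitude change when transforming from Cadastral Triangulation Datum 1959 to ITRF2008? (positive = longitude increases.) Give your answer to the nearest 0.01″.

At latitude 6.338°, cos φ = 0.993888.
1″ of longitude at this latitude = 30.90 × cos φ = 30.7111 m, so Δλ = 500.0 / 30.7111 = 16.281″.

Δλ = 16.28″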